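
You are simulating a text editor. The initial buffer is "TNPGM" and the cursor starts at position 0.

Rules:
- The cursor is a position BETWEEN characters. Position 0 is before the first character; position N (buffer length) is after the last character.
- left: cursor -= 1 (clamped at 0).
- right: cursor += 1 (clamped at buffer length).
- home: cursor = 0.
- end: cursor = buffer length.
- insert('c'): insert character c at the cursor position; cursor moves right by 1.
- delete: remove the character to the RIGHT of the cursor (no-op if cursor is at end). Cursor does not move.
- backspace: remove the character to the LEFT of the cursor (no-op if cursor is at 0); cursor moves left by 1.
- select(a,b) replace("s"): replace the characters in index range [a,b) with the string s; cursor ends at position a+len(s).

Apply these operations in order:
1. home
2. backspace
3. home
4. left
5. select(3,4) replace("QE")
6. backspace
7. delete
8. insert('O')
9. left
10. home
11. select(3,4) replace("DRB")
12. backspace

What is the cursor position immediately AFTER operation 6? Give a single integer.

After op 1 (home): buf='TNPGM' cursor=0
After op 2 (backspace): buf='TNPGM' cursor=0
After op 3 (home): buf='TNPGM' cursor=0
After op 4 (left): buf='TNPGM' cursor=0
After op 5 (select(3,4) replace("QE")): buf='TNPQEM' cursor=5
After op 6 (backspace): buf='TNPQM' cursor=4

Answer: 4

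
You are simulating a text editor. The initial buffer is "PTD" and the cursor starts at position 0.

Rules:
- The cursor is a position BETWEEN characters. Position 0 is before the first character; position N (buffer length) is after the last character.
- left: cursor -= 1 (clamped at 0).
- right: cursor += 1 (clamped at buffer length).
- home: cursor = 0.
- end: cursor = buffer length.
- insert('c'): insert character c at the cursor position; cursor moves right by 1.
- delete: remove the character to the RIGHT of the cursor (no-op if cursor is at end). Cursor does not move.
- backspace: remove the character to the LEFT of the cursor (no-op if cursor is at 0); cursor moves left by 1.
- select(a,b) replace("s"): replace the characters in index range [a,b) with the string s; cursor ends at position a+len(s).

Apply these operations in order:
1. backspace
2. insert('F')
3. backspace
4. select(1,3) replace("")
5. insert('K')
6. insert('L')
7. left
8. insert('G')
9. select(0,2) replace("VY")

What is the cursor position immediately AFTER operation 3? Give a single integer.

Answer: 0

Derivation:
After op 1 (backspace): buf='PTD' cursor=0
After op 2 (insert('F')): buf='FPTD' cursor=1
After op 3 (backspace): buf='PTD' cursor=0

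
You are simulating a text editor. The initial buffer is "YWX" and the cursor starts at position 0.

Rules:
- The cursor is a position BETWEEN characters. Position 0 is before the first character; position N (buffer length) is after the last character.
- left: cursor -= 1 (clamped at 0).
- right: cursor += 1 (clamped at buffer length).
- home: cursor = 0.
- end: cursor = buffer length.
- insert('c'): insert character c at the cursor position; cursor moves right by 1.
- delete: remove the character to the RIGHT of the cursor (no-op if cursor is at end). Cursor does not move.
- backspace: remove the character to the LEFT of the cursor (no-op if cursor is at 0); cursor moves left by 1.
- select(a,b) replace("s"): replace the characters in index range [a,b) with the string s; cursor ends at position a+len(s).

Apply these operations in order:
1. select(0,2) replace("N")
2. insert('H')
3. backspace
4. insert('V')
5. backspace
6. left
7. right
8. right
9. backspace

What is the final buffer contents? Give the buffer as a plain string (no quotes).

Answer: N

Derivation:
After op 1 (select(0,2) replace("N")): buf='NX' cursor=1
After op 2 (insert('H')): buf='NHX' cursor=2
After op 3 (backspace): buf='NX' cursor=1
After op 4 (insert('V')): buf='NVX' cursor=2
After op 5 (backspace): buf='NX' cursor=1
After op 6 (left): buf='NX' cursor=0
After op 7 (right): buf='NX' cursor=1
After op 8 (right): buf='NX' cursor=2
After op 9 (backspace): buf='N' cursor=1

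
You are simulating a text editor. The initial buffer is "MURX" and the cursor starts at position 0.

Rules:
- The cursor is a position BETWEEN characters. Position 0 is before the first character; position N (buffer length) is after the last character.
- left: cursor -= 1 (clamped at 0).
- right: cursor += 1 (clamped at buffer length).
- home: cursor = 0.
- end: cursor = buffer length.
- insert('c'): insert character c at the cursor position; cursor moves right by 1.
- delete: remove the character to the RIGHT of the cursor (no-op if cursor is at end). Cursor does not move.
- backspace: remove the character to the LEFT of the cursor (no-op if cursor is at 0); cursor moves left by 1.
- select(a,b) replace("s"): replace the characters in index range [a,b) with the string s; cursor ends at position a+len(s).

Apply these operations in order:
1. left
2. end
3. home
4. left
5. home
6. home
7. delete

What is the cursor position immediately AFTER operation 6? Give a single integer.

Answer: 0

Derivation:
After op 1 (left): buf='MURX' cursor=0
After op 2 (end): buf='MURX' cursor=4
After op 3 (home): buf='MURX' cursor=0
After op 4 (left): buf='MURX' cursor=0
After op 5 (home): buf='MURX' cursor=0
After op 6 (home): buf='MURX' cursor=0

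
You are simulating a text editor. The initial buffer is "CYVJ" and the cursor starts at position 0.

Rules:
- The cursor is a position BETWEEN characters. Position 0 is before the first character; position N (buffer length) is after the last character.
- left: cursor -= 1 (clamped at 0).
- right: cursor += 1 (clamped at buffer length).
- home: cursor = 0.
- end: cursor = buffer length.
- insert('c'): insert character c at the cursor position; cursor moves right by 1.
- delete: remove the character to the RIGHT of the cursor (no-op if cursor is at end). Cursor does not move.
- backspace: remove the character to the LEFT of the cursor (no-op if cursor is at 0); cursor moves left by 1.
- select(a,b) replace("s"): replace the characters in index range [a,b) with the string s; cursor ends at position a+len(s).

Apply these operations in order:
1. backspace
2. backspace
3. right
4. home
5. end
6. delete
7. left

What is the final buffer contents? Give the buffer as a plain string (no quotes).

After op 1 (backspace): buf='CYVJ' cursor=0
After op 2 (backspace): buf='CYVJ' cursor=0
After op 3 (right): buf='CYVJ' cursor=1
After op 4 (home): buf='CYVJ' cursor=0
After op 5 (end): buf='CYVJ' cursor=4
After op 6 (delete): buf='CYVJ' cursor=4
After op 7 (left): buf='CYVJ' cursor=3

Answer: CYVJ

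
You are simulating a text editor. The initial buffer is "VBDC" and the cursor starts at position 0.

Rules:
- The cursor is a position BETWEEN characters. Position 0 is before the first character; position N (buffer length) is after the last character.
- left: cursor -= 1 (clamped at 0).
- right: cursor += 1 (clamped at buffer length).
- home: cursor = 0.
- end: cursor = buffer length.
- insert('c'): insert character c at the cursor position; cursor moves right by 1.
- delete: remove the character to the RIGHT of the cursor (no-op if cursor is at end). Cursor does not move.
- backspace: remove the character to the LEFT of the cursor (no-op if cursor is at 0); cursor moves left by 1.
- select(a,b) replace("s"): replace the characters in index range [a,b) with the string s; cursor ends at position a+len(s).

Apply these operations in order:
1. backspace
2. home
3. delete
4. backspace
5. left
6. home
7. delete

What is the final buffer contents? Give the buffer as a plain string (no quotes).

After op 1 (backspace): buf='VBDC' cursor=0
After op 2 (home): buf='VBDC' cursor=0
After op 3 (delete): buf='BDC' cursor=0
After op 4 (backspace): buf='BDC' cursor=0
After op 5 (left): buf='BDC' cursor=0
After op 6 (home): buf='BDC' cursor=0
After op 7 (delete): buf='DC' cursor=0

Answer: DC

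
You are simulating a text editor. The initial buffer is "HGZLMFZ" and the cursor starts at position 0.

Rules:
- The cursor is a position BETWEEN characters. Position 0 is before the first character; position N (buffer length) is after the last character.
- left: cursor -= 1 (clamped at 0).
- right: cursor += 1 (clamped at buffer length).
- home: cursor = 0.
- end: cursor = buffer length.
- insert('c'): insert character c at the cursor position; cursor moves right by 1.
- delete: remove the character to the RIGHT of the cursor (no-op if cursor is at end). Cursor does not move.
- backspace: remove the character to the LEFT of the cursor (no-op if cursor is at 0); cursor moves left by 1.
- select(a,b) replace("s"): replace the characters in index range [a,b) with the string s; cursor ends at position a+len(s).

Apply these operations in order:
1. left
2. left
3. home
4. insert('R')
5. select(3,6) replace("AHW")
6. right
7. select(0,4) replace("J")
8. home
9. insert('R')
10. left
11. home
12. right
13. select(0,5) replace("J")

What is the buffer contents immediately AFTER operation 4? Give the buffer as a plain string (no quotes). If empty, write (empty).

Answer: RHGZLMFZ

Derivation:
After op 1 (left): buf='HGZLMFZ' cursor=0
After op 2 (left): buf='HGZLMFZ' cursor=0
After op 3 (home): buf='HGZLMFZ' cursor=0
After op 4 (insert('R')): buf='RHGZLMFZ' cursor=1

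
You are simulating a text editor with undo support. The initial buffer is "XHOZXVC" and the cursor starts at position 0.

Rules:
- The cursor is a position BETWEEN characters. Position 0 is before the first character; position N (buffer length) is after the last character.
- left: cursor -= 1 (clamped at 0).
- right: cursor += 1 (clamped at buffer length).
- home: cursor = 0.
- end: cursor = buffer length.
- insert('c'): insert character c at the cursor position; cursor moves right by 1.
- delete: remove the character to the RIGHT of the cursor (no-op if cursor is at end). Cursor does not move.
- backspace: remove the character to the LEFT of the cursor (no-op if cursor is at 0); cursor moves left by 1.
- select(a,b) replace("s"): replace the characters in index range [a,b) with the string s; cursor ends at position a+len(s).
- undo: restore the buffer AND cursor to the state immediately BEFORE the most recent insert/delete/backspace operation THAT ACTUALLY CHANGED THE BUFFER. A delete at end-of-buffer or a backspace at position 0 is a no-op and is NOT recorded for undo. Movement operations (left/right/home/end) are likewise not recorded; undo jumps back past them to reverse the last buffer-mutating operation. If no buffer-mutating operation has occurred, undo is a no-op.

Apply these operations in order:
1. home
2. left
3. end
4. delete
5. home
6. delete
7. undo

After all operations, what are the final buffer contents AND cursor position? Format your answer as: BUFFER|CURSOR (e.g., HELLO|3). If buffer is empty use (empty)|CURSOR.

After op 1 (home): buf='XHOZXVC' cursor=0
After op 2 (left): buf='XHOZXVC' cursor=0
After op 3 (end): buf='XHOZXVC' cursor=7
After op 4 (delete): buf='XHOZXVC' cursor=7
After op 5 (home): buf='XHOZXVC' cursor=0
After op 6 (delete): buf='HOZXVC' cursor=0
After op 7 (undo): buf='XHOZXVC' cursor=0

Answer: XHOZXVC|0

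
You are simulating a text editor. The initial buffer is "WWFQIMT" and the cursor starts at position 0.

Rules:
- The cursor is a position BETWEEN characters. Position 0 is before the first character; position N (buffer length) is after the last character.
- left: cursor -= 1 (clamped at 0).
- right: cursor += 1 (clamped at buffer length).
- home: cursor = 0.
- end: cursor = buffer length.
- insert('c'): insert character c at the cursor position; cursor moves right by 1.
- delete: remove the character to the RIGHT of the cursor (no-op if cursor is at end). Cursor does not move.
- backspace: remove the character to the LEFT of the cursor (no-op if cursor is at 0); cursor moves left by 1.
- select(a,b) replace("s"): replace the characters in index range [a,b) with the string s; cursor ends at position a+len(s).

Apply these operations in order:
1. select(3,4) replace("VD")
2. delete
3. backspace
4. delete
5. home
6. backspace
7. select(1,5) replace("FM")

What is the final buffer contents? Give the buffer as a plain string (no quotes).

After op 1 (select(3,4) replace("VD")): buf='WWFVDIMT' cursor=5
After op 2 (delete): buf='WWFVDMT' cursor=5
After op 3 (backspace): buf='WWFVMT' cursor=4
After op 4 (delete): buf='WWFVT' cursor=4
After op 5 (home): buf='WWFVT' cursor=0
After op 6 (backspace): buf='WWFVT' cursor=0
After op 7 (select(1,5) replace("FM")): buf='WFM' cursor=3

Answer: WFM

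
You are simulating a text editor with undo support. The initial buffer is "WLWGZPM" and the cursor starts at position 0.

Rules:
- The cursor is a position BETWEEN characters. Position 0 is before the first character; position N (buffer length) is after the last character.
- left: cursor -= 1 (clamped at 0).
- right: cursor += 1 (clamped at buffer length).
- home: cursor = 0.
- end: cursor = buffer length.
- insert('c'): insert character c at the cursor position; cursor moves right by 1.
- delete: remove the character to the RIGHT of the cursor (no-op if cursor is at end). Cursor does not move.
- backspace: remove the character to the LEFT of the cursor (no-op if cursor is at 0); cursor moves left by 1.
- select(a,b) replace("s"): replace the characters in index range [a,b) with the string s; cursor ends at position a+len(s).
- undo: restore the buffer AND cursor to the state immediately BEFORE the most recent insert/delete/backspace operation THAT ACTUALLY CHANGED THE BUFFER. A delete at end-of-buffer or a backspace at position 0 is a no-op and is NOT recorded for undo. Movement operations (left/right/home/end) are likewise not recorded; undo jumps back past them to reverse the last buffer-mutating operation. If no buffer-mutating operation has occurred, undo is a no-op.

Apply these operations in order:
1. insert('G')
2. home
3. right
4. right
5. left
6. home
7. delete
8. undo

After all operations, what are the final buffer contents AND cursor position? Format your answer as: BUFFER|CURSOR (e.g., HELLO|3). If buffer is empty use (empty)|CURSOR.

Answer: GWLWGZPM|0

Derivation:
After op 1 (insert('G')): buf='GWLWGZPM' cursor=1
After op 2 (home): buf='GWLWGZPM' cursor=0
After op 3 (right): buf='GWLWGZPM' cursor=1
After op 4 (right): buf='GWLWGZPM' cursor=2
After op 5 (left): buf='GWLWGZPM' cursor=1
After op 6 (home): buf='GWLWGZPM' cursor=0
After op 7 (delete): buf='WLWGZPM' cursor=0
After op 8 (undo): buf='GWLWGZPM' cursor=0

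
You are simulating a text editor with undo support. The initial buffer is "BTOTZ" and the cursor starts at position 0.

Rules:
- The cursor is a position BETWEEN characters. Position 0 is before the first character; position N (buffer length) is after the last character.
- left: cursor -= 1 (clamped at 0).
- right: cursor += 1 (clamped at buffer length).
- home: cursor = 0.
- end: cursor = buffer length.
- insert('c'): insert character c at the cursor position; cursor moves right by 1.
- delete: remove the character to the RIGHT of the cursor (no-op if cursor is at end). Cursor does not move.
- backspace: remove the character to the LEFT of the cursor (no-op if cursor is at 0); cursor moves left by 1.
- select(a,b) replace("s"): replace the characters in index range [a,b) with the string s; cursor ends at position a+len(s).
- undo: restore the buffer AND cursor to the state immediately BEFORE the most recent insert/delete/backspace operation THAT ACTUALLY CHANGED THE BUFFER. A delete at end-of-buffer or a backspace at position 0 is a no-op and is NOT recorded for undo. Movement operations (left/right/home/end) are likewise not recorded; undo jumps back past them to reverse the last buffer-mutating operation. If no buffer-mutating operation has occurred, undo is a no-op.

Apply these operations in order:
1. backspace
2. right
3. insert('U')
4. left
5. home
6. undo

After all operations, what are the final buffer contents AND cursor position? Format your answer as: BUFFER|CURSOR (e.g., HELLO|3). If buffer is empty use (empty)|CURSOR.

Answer: BTOTZ|1

Derivation:
After op 1 (backspace): buf='BTOTZ' cursor=0
After op 2 (right): buf='BTOTZ' cursor=1
After op 3 (insert('U')): buf='BUTOTZ' cursor=2
After op 4 (left): buf='BUTOTZ' cursor=1
After op 5 (home): buf='BUTOTZ' cursor=0
After op 6 (undo): buf='BTOTZ' cursor=1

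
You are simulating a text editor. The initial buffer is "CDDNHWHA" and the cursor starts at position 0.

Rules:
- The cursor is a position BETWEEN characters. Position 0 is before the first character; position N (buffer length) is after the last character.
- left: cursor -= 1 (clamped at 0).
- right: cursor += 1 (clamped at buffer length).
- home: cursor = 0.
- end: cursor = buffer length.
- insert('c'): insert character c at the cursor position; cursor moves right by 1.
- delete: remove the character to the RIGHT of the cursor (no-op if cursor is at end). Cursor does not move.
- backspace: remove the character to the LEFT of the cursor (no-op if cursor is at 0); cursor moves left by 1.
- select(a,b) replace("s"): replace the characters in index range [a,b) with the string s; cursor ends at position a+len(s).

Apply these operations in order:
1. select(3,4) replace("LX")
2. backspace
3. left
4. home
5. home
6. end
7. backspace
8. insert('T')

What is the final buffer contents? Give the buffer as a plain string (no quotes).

After op 1 (select(3,4) replace("LX")): buf='CDDLXHWHA' cursor=5
After op 2 (backspace): buf='CDDLHWHA' cursor=4
After op 3 (left): buf='CDDLHWHA' cursor=3
After op 4 (home): buf='CDDLHWHA' cursor=0
After op 5 (home): buf='CDDLHWHA' cursor=0
After op 6 (end): buf='CDDLHWHA' cursor=8
After op 7 (backspace): buf='CDDLHWH' cursor=7
After op 8 (insert('T')): buf='CDDLHWHT' cursor=8

Answer: CDDLHWHT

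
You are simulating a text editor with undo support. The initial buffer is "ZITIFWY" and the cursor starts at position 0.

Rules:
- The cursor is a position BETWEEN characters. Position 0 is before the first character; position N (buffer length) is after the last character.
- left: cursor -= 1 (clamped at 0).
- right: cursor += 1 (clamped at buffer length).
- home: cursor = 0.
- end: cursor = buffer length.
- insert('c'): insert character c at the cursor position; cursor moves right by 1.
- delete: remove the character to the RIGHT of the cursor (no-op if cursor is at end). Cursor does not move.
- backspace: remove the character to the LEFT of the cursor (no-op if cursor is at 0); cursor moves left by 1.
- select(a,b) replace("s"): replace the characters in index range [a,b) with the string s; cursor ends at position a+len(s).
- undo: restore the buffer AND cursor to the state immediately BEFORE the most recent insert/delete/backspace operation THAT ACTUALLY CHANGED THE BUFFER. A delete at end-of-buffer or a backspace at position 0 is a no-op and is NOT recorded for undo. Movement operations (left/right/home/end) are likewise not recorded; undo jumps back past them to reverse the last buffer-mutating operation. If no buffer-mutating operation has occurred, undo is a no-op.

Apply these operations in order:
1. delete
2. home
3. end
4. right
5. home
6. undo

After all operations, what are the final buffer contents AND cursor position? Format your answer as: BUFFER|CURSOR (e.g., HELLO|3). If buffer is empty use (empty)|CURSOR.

Answer: ZITIFWY|0

Derivation:
After op 1 (delete): buf='ITIFWY' cursor=0
After op 2 (home): buf='ITIFWY' cursor=0
After op 3 (end): buf='ITIFWY' cursor=6
After op 4 (right): buf='ITIFWY' cursor=6
After op 5 (home): buf='ITIFWY' cursor=0
After op 6 (undo): buf='ZITIFWY' cursor=0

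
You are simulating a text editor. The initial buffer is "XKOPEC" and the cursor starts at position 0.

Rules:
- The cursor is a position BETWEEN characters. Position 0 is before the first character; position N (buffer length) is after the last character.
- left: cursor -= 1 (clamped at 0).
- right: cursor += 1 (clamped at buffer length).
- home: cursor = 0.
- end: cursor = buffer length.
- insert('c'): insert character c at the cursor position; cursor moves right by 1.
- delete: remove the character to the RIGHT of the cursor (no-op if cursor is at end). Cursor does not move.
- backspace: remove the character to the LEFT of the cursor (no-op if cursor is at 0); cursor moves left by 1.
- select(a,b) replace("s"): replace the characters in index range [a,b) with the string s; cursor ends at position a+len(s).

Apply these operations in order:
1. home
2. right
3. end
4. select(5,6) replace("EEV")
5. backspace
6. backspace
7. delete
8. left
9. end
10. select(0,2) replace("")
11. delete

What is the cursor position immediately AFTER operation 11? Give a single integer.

After op 1 (home): buf='XKOPEC' cursor=0
After op 2 (right): buf='XKOPEC' cursor=1
After op 3 (end): buf='XKOPEC' cursor=6
After op 4 (select(5,6) replace("EEV")): buf='XKOPEEEV' cursor=8
After op 5 (backspace): buf='XKOPEEE' cursor=7
After op 6 (backspace): buf='XKOPEE' cursor=6
After op 7 (delete): buf='XKOPEE' cursor=6
After op 8 (left): buf='XKOPEE' cursor=5
After op 9 (end): buf='XKOPEE' cursor=6
After op 10 (select(0,2) replace("")): buf='OPEE' cursor=0
After op 11 (delete): buf='PEE' cursor=0

Answer: 0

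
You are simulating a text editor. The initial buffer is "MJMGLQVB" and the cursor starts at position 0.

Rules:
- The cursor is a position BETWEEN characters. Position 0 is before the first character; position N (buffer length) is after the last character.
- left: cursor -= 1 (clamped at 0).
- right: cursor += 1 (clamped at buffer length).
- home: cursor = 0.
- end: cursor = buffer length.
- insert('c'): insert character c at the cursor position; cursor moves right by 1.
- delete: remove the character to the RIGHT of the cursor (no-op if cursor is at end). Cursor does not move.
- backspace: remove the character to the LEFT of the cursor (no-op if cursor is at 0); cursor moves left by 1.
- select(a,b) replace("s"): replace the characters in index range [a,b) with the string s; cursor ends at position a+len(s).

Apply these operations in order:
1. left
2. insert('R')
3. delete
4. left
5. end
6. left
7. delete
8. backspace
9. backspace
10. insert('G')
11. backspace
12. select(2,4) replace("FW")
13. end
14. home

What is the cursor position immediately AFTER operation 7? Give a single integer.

Answer: 7

Derivation:
After op 1 (left): buf='MJMGLQVB' cursor=0
After op 2 (insert('R')): buf='RMJMGLQVB' cursor=1
After op 3 (delete): buf='RJMGLQVB' cursor=1
After op 4 (left): buf='RJMGLQVB' cursor=0
After op 5 (end): buf='RJMGLQVB' cursor=8
After op 6 (left): buf='RJMGLQVB' cursor=7
After op 7 (delete): buf='RJMGLQV' cursor=7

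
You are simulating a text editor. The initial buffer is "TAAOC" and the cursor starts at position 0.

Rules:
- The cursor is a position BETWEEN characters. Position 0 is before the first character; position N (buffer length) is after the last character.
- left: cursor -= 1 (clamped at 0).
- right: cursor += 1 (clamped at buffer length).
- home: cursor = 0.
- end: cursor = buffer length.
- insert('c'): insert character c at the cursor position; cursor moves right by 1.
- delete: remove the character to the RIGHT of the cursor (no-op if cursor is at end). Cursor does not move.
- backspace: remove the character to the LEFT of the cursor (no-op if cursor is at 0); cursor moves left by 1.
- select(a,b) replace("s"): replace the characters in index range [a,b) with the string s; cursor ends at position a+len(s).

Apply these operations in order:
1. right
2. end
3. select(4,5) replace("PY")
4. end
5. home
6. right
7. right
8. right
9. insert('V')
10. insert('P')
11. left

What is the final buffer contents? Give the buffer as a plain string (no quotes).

After op 1 (right): buf='TAAOC' cursor=1
After op 2 (end): buf='TAAOC' cursor=5
After op 3 (select(4,5) replace("PY")): buf='TAAOPY' cursor=6
After op 4 (end): buf='TAAOPY' cursor=6
After op 5 (home): buf='TAAOPY' cursor=0
After op 6 (right): buf='TAAOPY' cursor=1
After op 7 (right): buf='TAAOPY' cursor=2
After op 8 (right): buf='TAAOPY' cursor=3
After op 9 (insert('V')): buf='TAAVOPY' cursor=4
After op 10 (insert('P')): buf='TAAVPOPY' cursor=5
After op 11 (left): buf='TAAVPOPY' cursor=4

Answer: TAAVPOPY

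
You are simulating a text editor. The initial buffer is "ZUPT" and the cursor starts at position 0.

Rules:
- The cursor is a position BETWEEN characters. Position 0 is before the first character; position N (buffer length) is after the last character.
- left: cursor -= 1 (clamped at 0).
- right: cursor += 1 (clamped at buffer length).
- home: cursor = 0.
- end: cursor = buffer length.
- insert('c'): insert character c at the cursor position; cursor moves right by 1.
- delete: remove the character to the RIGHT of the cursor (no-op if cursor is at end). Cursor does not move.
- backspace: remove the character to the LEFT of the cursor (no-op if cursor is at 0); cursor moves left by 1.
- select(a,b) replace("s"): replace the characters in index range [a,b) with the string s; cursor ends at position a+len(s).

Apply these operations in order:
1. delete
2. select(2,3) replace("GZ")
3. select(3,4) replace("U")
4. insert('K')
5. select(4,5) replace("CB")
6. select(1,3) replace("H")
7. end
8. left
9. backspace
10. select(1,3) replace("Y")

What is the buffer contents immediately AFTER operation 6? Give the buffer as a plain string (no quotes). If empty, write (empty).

After op 1 (delete): buf='UPT' cursor=0
After op 2 (select(2,3) replace("GZ")): buf='UPGZ' cursor=4
After op 3 (select(3,4) replace("U")): buf='UPGU' cursor=4
After op 4 (insert('K')): buf='UPGUK' cursor=5
After op 5 (select(4,5) replace("CB")): buf='UPGUCB' cursor=6
After op 6 (select(1,3) replace("H")): buf='UHUCB' cursor=2

Answer: UHUCB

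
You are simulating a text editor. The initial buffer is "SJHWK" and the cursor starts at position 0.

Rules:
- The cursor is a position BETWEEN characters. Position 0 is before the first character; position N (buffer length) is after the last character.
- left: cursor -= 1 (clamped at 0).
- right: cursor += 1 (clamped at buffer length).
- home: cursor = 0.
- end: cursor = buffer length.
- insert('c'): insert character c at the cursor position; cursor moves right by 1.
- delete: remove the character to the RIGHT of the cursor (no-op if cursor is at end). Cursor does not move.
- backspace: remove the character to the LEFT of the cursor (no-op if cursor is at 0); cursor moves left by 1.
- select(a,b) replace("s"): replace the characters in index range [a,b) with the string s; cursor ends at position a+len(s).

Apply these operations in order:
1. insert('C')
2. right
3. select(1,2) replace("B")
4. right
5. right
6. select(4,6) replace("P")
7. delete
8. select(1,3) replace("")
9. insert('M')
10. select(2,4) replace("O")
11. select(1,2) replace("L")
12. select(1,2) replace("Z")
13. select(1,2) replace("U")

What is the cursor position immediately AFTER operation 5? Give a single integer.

After op 1 (insert('C')): buf='CSJHWK' cursor=1
After op 2 (right): buf='CSJHWK' cursor=2
After op 3 (select(1,2) replace("B")): buf='CBJHWK' cursor=2
After op 4 (right): buf='CBJHWK' cursor=3
After op 5 (right): buf='CBJHWK' cursor=4

Answer: 4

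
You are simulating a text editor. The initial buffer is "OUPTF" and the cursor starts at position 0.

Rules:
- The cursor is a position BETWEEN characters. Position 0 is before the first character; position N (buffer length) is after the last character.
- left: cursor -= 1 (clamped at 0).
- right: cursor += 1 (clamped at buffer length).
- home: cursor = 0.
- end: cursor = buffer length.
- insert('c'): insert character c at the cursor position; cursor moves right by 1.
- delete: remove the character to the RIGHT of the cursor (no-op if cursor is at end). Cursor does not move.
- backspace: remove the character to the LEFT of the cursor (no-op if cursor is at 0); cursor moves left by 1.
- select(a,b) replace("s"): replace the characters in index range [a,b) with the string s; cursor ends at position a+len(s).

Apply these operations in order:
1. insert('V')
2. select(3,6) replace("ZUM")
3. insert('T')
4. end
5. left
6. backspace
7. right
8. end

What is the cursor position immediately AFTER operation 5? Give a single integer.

After op 1 (insert('V')): buf='VOUPTF' cursor=1
After op 2 (select(3,6) replace("ZUM")): buf='VOUZUM' cursor=6
After op 3 (insert('T')): buf='VOUZUMT' cursor=7
After op 4 (end): buf='VOUZUMT' cursor=7
After op 5 (left): buf='VOUZUMT' cursor=6

Answer: 6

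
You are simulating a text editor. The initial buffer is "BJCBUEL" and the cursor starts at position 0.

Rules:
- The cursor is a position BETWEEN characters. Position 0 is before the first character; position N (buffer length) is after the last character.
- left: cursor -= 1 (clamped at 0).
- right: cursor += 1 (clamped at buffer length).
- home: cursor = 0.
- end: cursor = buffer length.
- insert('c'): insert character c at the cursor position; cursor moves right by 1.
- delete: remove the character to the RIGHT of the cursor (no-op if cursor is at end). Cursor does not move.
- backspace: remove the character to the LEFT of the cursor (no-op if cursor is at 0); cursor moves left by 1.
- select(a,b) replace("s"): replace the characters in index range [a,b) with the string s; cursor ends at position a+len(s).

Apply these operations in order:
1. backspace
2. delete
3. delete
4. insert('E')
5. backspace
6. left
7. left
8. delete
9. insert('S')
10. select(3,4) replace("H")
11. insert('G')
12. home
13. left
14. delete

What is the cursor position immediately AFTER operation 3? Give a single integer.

Answer: 0

Derivation:
After op 1 (backspace): buf='BJCBUEL' cursor=0
After op 2 (delete): buf='JCBUEL' cursor=0
After op 3 (delete): buf='CBUEL' cursor=0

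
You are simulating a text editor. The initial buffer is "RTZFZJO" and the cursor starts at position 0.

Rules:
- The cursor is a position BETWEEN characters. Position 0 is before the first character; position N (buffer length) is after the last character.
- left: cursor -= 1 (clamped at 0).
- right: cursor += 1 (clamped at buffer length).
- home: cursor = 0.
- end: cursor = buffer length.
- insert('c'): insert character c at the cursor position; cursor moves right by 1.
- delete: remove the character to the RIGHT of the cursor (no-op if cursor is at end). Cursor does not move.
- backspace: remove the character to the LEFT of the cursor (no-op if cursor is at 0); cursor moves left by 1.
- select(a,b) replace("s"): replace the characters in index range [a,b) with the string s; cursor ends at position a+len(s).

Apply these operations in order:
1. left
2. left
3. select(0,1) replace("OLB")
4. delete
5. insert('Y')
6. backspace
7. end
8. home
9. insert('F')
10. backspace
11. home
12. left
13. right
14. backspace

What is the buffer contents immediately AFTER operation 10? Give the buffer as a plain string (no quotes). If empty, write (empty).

Answer: OLBZFZJO

Derivation:
After op 1 (left): buf='RTZFZJO' cursor=0
After op 2 (left): buf='RTZFZJO' cursor=0
After op 3 (select(0,1) replace("OLB")): buf='OLBTZFZJO' cursor=3
After op 4 (delete): buf='OLBZFZJO' cursor=3
After op 5 (insert('Y')): buf='OLBYZFZJO' cursor=4
After op 6 (backspace): buf='OLBZFZJO' cursor=3
After op 7 (end): buf='OLBZFZJO' cursor=8
After op 8 (home): buf='OLBZFZJO' cursor=0
After op 9 (insert('F')): buf='FOLBZFZJO' cursor=1
After op 10 (backspace): buf='OLBZFZJO' cursor=0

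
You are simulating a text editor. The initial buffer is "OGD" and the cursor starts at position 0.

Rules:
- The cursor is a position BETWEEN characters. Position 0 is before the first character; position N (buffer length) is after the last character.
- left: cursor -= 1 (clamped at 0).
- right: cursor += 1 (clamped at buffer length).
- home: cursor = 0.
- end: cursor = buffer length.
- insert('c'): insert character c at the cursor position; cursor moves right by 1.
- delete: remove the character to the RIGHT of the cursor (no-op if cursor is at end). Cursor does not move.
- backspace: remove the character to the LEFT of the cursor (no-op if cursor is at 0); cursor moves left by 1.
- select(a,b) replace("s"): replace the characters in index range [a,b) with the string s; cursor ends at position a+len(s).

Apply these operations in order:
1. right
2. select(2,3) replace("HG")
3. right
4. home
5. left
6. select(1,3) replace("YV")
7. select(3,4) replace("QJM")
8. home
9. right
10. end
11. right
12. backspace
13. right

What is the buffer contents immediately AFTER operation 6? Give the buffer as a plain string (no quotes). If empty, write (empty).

Answer: OYVG

Derivation:
After op 1 (right): buf='OGD' cursor=1
After op 2 (select(2,3) replace("HG")): buf='OGHG' cursor=4
After op 3 (right): buf='OGHG' cursor=4
After op 4 (home): buf='OGHG' cursor=0
After op 5 (left): buf='OGHG' cursor=0
After op 6 (select(1,3) replace("YV")): buf='OYVG' cursor=3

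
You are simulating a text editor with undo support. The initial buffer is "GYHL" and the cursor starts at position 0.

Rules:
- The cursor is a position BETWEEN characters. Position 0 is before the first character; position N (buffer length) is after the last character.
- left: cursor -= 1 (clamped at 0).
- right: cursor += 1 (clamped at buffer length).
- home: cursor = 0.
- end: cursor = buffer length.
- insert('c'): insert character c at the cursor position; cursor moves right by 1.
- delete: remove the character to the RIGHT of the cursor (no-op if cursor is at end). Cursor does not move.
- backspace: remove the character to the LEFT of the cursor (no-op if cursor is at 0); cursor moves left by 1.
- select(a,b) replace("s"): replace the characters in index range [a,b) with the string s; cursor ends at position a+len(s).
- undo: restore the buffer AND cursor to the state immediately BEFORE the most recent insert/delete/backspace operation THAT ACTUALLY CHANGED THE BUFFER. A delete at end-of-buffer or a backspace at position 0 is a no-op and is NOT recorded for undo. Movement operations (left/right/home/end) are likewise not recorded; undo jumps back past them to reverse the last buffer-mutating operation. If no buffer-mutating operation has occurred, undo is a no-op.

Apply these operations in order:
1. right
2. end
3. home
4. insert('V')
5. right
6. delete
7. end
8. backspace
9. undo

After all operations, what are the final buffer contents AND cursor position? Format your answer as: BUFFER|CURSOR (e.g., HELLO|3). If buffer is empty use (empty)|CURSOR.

Answer: VGHL|4

Derivation:
After op 1 (right): buf='GYHL' cursor=1
After op 2 (end): buf='GYHL' cursor=4
After op 3 (home): buf='GYHL' cursor=0
After op 4 (insert('V')): buf='VGYHL' cursor=1
After op 5 (right): buf='VGYHL' cursor=2
After op 6 (delete): buf='VGHL' cursor=2
After op 7 (end): buf='VGHL' cursor=4
After op 8 (backspace): buf='VGH' cursor=3
After op 9 (undo): buf='VGHL' cursor=4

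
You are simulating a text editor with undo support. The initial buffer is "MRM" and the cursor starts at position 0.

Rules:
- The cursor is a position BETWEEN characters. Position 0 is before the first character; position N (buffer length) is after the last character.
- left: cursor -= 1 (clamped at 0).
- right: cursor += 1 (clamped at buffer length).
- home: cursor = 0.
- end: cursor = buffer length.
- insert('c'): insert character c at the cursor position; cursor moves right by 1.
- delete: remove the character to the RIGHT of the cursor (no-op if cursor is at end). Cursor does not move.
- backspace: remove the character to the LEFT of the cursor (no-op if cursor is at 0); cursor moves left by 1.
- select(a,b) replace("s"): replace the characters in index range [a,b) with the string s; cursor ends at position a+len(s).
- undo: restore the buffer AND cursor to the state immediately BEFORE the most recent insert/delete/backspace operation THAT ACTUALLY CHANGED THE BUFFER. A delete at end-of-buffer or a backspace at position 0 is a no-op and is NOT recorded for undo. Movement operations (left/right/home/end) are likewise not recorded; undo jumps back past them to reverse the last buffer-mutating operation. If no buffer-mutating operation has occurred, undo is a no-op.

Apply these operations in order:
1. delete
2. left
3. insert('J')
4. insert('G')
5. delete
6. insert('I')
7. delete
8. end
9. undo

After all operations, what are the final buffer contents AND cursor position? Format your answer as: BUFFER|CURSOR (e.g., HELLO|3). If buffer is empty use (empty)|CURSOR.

Answer: JGIM|3

Derivation:
After op 1 (delete): buf='RM' cursor=0
After op 2 (left): buf='RM' cursor=0
After op 3 (insert('J')): buf='JRM' cursor=1
After op 4 (insert('G')): buf='JGRM' cursor=2
After op 5 (delete): buf='JGM' cursor=2
After op 6 (insert('I')): buf='JGIM' cursor=3
After op 7 (delete): buf='JGI' cursor=3
After op 8 (end): buf='JGI' cursor=3
After op 9 (undo): buf='JGIM' cursor=3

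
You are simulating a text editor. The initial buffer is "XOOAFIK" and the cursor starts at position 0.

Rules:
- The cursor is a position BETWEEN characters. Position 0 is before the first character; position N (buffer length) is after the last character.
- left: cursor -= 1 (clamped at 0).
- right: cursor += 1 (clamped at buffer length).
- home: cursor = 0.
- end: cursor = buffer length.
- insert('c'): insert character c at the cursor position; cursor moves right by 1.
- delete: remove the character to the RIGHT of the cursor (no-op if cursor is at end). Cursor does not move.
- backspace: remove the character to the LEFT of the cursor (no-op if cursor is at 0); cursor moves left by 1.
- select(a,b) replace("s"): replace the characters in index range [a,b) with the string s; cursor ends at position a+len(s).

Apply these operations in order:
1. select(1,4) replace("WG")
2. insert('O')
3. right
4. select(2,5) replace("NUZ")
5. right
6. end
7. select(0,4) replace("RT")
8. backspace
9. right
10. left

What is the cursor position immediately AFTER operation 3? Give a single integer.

Answer: 5

Derivation:
After op 1 (select(1,4) replace("WG")): buf='XWGFIK' cursor=3
After op 2 (insert('O')): buf='XWGOFIK' cursor=4
After op 3 (right): buf='XWGOFIK' cursor=5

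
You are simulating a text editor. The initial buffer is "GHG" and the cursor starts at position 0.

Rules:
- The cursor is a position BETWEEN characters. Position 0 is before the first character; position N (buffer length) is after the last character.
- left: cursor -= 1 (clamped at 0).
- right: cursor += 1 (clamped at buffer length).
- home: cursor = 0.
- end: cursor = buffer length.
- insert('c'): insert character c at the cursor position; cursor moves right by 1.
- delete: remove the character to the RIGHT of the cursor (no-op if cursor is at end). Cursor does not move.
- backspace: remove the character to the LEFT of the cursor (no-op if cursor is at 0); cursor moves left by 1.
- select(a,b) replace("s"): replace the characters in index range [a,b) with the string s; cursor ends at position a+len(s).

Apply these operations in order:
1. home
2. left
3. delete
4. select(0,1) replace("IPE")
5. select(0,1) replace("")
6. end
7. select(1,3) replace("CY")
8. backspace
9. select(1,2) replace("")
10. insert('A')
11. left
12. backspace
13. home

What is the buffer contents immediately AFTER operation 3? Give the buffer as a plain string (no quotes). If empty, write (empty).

After op 1 (home): buf='GHG' cursor=0
After op 2 (left): buf='GHG' cursor=0
After op 3 (delete): buf='HG' cursor=0

Answer: HG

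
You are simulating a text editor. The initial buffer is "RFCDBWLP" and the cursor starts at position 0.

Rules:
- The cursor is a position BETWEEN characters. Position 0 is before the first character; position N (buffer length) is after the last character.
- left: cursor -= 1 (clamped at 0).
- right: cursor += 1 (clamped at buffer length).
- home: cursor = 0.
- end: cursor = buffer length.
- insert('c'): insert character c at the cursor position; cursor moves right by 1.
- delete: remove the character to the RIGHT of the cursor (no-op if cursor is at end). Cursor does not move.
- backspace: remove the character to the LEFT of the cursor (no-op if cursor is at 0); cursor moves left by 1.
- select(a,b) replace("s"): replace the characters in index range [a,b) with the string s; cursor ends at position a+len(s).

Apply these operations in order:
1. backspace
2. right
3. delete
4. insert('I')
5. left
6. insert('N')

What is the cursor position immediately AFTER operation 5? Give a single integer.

After op 1 (backspace): buf='RFCDBWLP' cursor=0
After op 2 (right): buf='RFCDBWLP' cursor=1
After op 3 (delete): buf='RCDBWLP' cursor=1
After op 4 (insert('I')): buf='RICDBWLP' cursor=2
After op 5 (left): buf='RICDBWLP' cursor=1

Answer: 1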